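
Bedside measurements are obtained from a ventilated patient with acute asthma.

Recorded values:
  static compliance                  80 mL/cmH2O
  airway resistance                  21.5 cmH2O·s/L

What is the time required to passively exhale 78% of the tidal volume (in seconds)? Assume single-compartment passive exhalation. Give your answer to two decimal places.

2.60

τ = R × C = 21.5 × 80 mL/cmH2O = 21.5 × 0.080 L/cmH2O = 1.72 s.
Exhaled fraction f = 1 − e^(−t/τ) → t = −τ·ln(1 − f) = −1.72·ln(0.22) = 2.604 s.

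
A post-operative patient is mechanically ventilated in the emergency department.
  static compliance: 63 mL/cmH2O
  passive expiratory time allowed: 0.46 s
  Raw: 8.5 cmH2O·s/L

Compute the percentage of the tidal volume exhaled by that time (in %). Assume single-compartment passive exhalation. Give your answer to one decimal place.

τ = R × C = 8.5 × 63 mL/cmH2O = 8.5 × 0.063 L/cmH2O = 0.5355 s.
Passive exhalation: V(t)/V₀ = e^(−t/τ) = e^(−0.46/0.5355) = 0.4236.
Fraction exhaled = 1 − 0.4236 = 0.5764 → 57.64%.

57.6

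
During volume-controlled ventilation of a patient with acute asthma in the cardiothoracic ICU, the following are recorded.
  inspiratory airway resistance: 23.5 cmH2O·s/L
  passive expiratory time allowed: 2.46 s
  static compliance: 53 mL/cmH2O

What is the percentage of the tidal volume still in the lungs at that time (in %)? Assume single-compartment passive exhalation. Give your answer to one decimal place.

τ = R × C = 23.5 × 53 mL/cmH2O = 23.5 × 0.053 L/cmH2O = 1.246 s.
Passive exhalation: V(t)/V₀ = e^(−t/τ) = e^(−2.46/1.246) = 0.1389.
Fraction remaining = 0.1389 → 13.89%.

13.9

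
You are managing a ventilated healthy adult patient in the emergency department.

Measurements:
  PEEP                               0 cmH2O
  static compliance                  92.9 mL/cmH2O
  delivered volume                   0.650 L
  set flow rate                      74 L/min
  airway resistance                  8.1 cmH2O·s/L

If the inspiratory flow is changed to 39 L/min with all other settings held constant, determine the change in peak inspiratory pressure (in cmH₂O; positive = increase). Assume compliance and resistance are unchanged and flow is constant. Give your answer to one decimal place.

Flow: 74 L/min ÷ 60 = 1.2333 L/s.
New flow: 39 L/min ÷ 60 = 0.65 L/s.
PIP = Vt/C + R·V̇ + PEEP (constant-flow equation of motion).
Only the resistive term changes: ΔPIP = R × ΔV̇ = 8.1 × (0.65 − 1.2333) = 8.1 × -0.5833 = -4.725 cmH2O.

-4.7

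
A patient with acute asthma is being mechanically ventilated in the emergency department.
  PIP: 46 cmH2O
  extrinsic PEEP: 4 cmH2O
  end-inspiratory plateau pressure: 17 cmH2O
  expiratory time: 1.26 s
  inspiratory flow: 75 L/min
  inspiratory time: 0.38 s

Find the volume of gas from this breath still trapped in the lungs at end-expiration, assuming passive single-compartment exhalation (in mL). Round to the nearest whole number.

Flow: 75 L/min ÷ 60 = 1.25 L/s.
Vt = flow × Ti = 1.25 L/s × 0.38 s × 1000 mL/L = 475.0 mL.
R = (PIP − Pplat)/V̇ = (46 − 17) / 1.25 = 29.0/1.25 = 23.2 cmH2O·s/L.
C = Vt/(Pplat − PEEP) = 475.0 / (17 − 4) = 475.0/13.0 = 36.538 mL/cmH2O.
τ = R × C = 23.2 × 0.03654 L/cmH2O = 0.8477 s.
Fraction remaining = e^(−Te/τ) = e^(−1.26/0.8477) = 0.2262.
Trapped volume = 475.0 × 0.2262 = 107.45 mL.

107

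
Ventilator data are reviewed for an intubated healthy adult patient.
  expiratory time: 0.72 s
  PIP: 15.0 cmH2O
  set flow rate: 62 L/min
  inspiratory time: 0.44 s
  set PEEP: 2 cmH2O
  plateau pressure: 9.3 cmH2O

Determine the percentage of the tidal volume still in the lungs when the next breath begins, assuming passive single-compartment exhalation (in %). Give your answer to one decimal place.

Flow: 62 L/min ÷ 60 = 1.0333 L/s.
Vt = flow × Ti = 1.0333 L/s × 0.44 s × 1000 mL/L = 454.65 mL.
R = (PIP − Pplat)/V̇ = (15.0 − 9.3) / 1.0333 = 5.7/1.0333 = 5.516 cmH2O·s/L.
C = Vt/(Pplat − PEEP) = 454.65 / (9.3 − 2) = 454.65/7.3 = 62.281 mL/cmH2O.
τ = R × C = 5.516 × 0.06228 L/cmH2O = 0.3435 s.
Fraction remaining at end-expiration = e^(−Te/τ) = e^(−0.72/0.3435) = 0.1229 → 12.29%.

12.3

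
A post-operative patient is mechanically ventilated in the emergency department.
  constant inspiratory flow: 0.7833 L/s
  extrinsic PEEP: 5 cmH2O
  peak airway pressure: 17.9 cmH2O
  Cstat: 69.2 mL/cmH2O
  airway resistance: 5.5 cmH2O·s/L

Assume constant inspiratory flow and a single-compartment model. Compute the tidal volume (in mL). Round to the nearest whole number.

595

Equation of motion (constant flow): PIP = Vt/C + R·V̇ + PEEP.
Vt/C = PIP − R·V̇ − PEEP = 17.9 − 4.308 − 5 = 8.592 cmH2O.
Vt = C × 8.592 = 69.2 × 8.592 = 594.57 mL.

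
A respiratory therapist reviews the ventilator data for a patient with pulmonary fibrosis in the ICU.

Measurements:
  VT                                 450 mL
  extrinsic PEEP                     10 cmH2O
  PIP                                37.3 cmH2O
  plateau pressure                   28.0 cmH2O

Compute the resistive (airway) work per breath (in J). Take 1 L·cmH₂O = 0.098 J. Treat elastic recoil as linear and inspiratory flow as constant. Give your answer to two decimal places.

0.41

With constant inspiratory flow the resistive pressure is constant at PIP − Pplat = 37.3 − 28.0 = 9.3 cmH2O, so resistive work = 9.3 × 0.450 = 4.185 L·cmH2O.
× 0.098 J/(L·cmH2O) → 0.4101 J.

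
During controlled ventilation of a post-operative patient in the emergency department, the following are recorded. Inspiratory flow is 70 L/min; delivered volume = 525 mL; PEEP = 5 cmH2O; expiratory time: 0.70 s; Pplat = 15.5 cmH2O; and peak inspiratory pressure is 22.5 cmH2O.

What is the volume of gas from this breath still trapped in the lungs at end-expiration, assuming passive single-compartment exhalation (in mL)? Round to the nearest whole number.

Flow: 70 L/min ÷ 60 = 1.1667 L/s.
R = (PIP − Pplat)/V̇ = (22.5 − 15.5) / 1.1667 = 7.0/1.1667 = 6.0 cmH2O·s/L.
C = Vt/(Pplat − PEEP) = 525.0 / (15.5 − 5) = 525.0/10.5 = 50.0 mL/cmH2O.
τ = R × C = 6.0 × 0.05 L/cmH2O = 0.3 s.
Fraction remaining = e^(−Te/τ) = e^(−0.70/0.3) = 0.09697.
Trapped volume = 525.0 × 0.09697 = 50.909 mL.

51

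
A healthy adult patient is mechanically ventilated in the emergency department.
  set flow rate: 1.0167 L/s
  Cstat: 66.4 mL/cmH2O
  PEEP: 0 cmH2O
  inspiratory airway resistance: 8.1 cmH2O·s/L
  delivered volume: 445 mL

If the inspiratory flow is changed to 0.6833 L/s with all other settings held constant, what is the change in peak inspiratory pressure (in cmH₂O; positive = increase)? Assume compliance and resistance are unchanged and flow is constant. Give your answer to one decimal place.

PIP = Vt/C + R·V̇ + PEEP (constant-flow equation of motion).
Only the resistive term changes: ΔPIP = R × ΔV̇ = 8.1 × (0.6833 − 1.0167) = 8.1 × -0.3334 = -2.701 cmH2O.

-2.7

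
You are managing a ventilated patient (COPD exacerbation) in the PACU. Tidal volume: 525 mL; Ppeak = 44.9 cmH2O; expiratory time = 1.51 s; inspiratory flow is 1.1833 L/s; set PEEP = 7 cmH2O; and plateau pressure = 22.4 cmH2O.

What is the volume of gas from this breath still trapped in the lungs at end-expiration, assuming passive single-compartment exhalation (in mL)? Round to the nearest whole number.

51

R = (PIP − Pplat)/V̇ = (44.9 − 22.4) / 1.1833 = 22.5/1.1833 = 19.015 cmH2O·s/L.
C = Vt/(Pplat − PEEP) = 525.0 / (22.4 − 7) = 525.0/15.4 = 34.091 mL/cmH2O.
τ = R × C = 19.015 × 0.03409 L/cmH2O = 0.6482 s.
Fraction remaining = e^(−Te/τ) = e^(−1.51/0.6482) = 0.09734.
Trapped volume = 525.0 × 0.09734 = 51.104 mL.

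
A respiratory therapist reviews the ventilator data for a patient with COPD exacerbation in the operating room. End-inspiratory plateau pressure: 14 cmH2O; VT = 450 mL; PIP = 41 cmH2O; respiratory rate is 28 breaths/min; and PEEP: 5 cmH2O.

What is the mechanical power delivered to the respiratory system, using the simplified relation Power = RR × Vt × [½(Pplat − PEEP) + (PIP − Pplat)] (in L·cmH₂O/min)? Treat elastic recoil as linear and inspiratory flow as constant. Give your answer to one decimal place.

Per-breath work = Vt × [½(Pplat−PEEP) + (PIP−Pplat)] = 0.450 × [0.5×9.0 + 27.0] = 0.450 × 31.5 = 14.175 L·cmH2O.
Power = 28 × 14.175 = 396.9 L·cmH2O/min.

396.9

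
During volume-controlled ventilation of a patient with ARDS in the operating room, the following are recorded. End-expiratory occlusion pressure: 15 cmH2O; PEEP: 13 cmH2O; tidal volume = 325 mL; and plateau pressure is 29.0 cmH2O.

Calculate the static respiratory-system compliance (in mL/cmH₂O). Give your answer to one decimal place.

End-expiratory occlusion gives total PEEP = 15 cmH2O (intrinsic PEEP = 15 − 13 = 2). Use total PEEP for the elastic gradient.
Cstat = Vt / (Pplat − PEEPtotal) = 325 / (29.0 − 15) = 325 / 14.0 = 23.214 mL/cmH2O.

23.2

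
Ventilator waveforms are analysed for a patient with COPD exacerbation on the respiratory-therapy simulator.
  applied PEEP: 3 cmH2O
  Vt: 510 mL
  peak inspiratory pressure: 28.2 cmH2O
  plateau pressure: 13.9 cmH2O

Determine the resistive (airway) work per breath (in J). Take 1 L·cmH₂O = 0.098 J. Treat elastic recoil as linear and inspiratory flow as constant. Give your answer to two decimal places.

With constant inspiratory flow the resistive pressure is constant at PIP − Pplat = 28.2 − 13.9 = 14.3 cmH2O, so resistive work = 14.3 × 0.510 = 7.293 L·cmH2O.
× 0.098 J/(L·cmH2O) → 0.7147 J.

0.71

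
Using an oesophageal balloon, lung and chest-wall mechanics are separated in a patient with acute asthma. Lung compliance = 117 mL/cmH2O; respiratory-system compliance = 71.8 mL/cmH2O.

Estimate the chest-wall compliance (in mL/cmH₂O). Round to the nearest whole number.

1/Ccw = 1/Crs − 1/CL.
1/Ccw = 1/71.8 − 1/117 = 0.005381.
Ccw = 185.84 mL/cmH2O.

186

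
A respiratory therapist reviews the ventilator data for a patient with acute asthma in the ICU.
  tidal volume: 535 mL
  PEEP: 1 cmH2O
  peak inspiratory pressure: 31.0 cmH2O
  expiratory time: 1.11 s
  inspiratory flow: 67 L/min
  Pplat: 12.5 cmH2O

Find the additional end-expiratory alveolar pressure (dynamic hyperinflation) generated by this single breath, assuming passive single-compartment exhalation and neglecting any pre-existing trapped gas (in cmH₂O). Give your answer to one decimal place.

Flow: 67 L/min ÷ 60 = 1.1167 L/s.
R = (PIP − Pplat)/V̇ = (31.0 − 12.5) / 1.1167 = 18.5/1.1167 = 16.567 cmH2O·s/L.
C = Vt/(Pplat − PEEP) = 535.0 / (12.5 − 1) = 535.0/11.5 = 46.522 mL/cmH2O.
τ = R × C = 16.567 × 0.04652 L/cmH2O = 0.7707 s.
Fraction remaining = e^(−Te/τ) = e^(−1.11/0.7707) = 0.2369; trapped volume = 535.0 × 0.2369 = 126.74 mL.
Additional alveolar pressure from trapping ≈ V_trapped / C = 126.74 / 46.522 = 2.724 cmH2O.

2.7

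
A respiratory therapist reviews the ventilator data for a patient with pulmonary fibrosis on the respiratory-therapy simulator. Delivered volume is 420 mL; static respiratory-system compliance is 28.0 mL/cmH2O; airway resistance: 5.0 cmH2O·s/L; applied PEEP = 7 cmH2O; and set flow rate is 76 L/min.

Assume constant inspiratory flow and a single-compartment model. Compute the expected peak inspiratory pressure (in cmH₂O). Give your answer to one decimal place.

Flow: 76 L/min ÷ 60 = 1.2667 L/s.
Equation of motion (constant flow): PIP = Vt/C + R·V̇ + PEEP.
PIP = 420/28.0 + 5.0×1.2667 + 7 = 15.0 + 6.334 + 7 = 28.334 cmH2O.

28.3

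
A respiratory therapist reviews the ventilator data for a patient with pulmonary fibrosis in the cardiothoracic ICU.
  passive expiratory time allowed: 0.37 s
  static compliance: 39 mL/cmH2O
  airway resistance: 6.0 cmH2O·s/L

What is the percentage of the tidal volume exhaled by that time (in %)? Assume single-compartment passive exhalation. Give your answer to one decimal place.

79.4

τ = R × C = 6.0 × 39 mL/cmH2O = 6.0 × 0.039 L/cmH2O = 0.234 s.
Passive exhalation: V(t)/V₀ = e^(−t/τ) = e^(−0.37/0.234) = 0.2057.
Fraction exhaled = 1 − 0.2057 = 0.7943 → 79.43%.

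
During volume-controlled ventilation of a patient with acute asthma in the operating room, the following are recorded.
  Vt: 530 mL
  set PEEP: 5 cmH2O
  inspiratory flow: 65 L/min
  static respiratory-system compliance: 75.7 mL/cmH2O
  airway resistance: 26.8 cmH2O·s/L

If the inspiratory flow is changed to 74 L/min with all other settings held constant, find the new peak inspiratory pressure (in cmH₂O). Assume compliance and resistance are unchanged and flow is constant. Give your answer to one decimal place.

Flow: 65 L/min ÷ 60 = 1.0833 L/s.
New flow: 74 L/min ÷ 60 = 1.2333 L/s.
PIP = Vt/C + R·V̇ + PEEP (constant-flow equation of motion).
Only the resistive term changes: ΔPIP = R × ΔV̇ = 26.8 × (1.2333 − 1.0833) = 26.8 × 0.15 = 4.02 cmH2O.
Original PIP = 530/75.7 + 26.8×1.0833 + 5 = 41.034 cmH2O; new PIP = 41.034 + (4.02) = 45.054 cmH2O.

45.1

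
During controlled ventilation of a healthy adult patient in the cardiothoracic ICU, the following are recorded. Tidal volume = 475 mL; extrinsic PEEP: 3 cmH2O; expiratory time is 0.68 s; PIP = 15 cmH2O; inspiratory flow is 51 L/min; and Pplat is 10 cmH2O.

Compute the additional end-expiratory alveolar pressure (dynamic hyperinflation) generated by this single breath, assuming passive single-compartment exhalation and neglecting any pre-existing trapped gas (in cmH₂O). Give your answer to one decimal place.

1.3

Flow: 51 L/min ÷ 60 = 0.85 L/s.
R = (PIP − Pplat)/V̇ = (15 − 10) / 0.85 = 5.0/0.85 = 5.882 cmH2O·s/L.
C = Vt/(Pplat − PEEP) = 475.0 / (10 − 3) = 475.0/7.0 = 67.857 mL/cmH2O.
τ = R × C = 5.882 × 0.06786 L/cmH2O = 0.3992 s.
Fraction remaining = e^(−Te/τ) = e^(−0.68/0.3992) = 0.1821; trapped volume = 475.0 × 0.1821 = 86.498 mL.
Additional alveolar pressure from trapping ≈ V_trapped / C = 86.498 / 67.857 = 1.275 cmH2O.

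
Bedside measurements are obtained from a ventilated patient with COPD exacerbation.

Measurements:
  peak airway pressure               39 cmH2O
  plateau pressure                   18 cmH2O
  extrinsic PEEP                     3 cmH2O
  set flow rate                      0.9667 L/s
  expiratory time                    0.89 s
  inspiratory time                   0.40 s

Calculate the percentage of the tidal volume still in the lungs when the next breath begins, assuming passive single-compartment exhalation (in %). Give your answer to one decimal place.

20.4

Vt = flow × Ti = 0.9667 L/s × 0.40 s × 1000 mL/L = 386.68 mL.
R = (PIP − Pplat)/V̇ = (39 − 18) / 0.9667 = 21.0/0.9667 = 21.723 cmH2O·s/L.
C = Vt/(Pplat − PEEP) = 386.68 / (18 − 3) = 386.68/15.0 = 25.779 mL/cmH2O.
τ = R × C = 21.723 × 0.02578 L/cmH2O = 0.56 s.
Fraction remaining at end-expiration = e^(−Te/τ) = e^(−0.89/0.56) = 0.2041 → 20.41%.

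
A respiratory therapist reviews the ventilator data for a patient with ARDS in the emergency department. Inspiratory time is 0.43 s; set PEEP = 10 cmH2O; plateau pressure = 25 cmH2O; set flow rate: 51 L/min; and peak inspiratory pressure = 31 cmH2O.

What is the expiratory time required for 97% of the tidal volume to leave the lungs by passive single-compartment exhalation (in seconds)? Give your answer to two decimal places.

Flow: 51 L/min ÷ 60 = 0.85 L/s.
Vt = flow × Ti = 0.85 L/s × 0.43 s × 1000 mL/L = 365.5 mL.
R = (PIP − Pplat)/V̇ = (31 − 25) / 0.85 = 6.0/0.85 = 7.059 cmH2O·s/L.
C = Vt/(Pplat − PEEP) = 365.5 / (25 − 10) = 365.5/15.0 = 24.367 mL/cmH2O.
τ = R × C = 7.059 × 0.02437 L/cmH2O = 0.172 s.
t = −τ·ln(1 − 0.97) = −0.172·ln(0.03) = 0.6031 s.

0.60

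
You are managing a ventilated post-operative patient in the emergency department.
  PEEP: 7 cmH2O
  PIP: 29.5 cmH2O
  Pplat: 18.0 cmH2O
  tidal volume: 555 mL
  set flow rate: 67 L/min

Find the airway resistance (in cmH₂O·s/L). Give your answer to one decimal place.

Flow: 67 L/min ÷ 60 = 1.1167 L/s.
Raw = (PIP − Pplat) / flow = (29.5 − 18.0) / 1.1167 = 11.5 / 1.1167 = 10.298 cmH2O·s/L.

10.3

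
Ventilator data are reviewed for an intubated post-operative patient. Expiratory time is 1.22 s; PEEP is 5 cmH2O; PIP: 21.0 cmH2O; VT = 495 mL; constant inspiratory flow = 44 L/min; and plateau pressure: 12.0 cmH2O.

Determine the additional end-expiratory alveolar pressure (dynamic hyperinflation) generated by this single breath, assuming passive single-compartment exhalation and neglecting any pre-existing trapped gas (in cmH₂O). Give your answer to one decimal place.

Flow: 44 L/min ÷ 60 = 0.7333 L/s.
R = (PIP − Pplat)/V̇ = (21.0 − 12.0) / 0.7333 = 9.0/0.7333 = 12.273 cmH2O·s/L.
C = Vt/(Pplat − PEEP) = 495.0 / (12.0 − 5) = 495.0/7.0 = 70.714 mL/cmH2O.
τ = R × C = 12.273 × 0.07071 L/cmH2O = 0.8678 s.
Fraction remaining = e^(−Te/τ) = e^(−1.22/0.8678) = 0.2452; trapped volume = 495.0 × 0.2452 = 121.37 mL.
Additional alveolar pressure from trapping ≈ V_trapped / C = 121.37 / 70.714 = 1.716 cmH2O.

1.7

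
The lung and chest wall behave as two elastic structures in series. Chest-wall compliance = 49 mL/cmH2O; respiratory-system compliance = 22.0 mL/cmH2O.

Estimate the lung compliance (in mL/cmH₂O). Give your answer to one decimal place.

1/CL = 1/Crs − 1/Ccw.
1/CL = 1/22.0 − 1/49 = 0.02505.
CL = 39.92 mL/cmH2O.

39.9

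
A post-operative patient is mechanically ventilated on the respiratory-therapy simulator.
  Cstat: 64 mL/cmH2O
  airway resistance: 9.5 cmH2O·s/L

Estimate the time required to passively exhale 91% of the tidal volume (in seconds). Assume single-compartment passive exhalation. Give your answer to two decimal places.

1.46

τ = R × C = 9.5 × 64 mL/cmH2O = 9.5 × 0.064 L/cmH2O = 0.608 s.
Exhaled fraction f = 1 − e^(−t/τ) → t = −τ·ln(1 − f) = −0.608·ln(0.09) = 1.464 s.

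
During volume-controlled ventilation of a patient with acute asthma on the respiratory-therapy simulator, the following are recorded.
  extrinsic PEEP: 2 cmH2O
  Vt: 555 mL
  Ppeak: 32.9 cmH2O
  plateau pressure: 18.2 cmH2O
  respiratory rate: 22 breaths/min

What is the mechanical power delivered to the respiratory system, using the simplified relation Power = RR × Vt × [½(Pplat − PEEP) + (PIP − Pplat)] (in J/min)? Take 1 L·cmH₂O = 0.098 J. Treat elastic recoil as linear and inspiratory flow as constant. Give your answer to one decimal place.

Per-breath work = Vt × [½(Pplat−PEEP) + (PIP−Pplat)] = 0.555 × [0.5×16.2 + 14.7] = 0.555 × 22.8 = 12.654 L·cmH2O.
Power = 22 × 12.654 = 278.39 L·cmH2O/min.
× 0.098 J/(L·cmH2O) → 27.282 J/min.

27.3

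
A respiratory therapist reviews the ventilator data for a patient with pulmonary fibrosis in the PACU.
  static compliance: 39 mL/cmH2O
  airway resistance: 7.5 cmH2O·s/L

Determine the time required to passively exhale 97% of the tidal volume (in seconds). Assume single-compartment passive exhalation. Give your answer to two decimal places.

τ = R × C = 7.5 × 39 mL/cmH2O = 7.5 × 0.039 L/cmH2O = 0.2925 s.
Exhaled fraction f = 1 − e^(−t/τ) → t = −τ·ln(1 − f) = −0.2925·ln(0.03) = 1.026 s.

1.03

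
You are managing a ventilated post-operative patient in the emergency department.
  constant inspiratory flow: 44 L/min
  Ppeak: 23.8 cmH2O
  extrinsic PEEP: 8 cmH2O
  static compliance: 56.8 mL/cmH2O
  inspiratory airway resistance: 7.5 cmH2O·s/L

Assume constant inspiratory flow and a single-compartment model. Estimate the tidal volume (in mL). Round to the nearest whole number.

Flow: 44 L/min ÷ 60 = 0.7333 L/s.
Equation of motion (constant flow): PIP = Vt/C + R·V̇ + PEEP.
Vt/C = PIP − R·V̇ − PEEP = 23.8 − 5.5 − 8 = 10.3 cmH2O.
Vt = C × 10.3 = 56.8 × 10.3 = 585.04 mL.

585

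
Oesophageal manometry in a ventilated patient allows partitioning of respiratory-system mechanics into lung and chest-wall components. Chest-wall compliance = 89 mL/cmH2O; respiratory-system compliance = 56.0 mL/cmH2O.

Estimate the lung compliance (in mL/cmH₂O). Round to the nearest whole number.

151

1/CL = 1/Crs − 1/Ccw.
1/CL = 1/56.0 − 1/89 = 0.006621.
CL = 151.03 mL/cmH2O.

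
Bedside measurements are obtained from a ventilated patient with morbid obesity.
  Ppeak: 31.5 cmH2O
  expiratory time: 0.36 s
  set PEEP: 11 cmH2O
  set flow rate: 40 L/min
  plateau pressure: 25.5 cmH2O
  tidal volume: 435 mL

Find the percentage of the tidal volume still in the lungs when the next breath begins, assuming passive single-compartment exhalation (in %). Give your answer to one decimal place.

26.4

Flow: 40 L/min ÷ 60 = 0.6667 L/s.
R = (PIP − Pplat)/V̇ = (31.5 − 25.5) / 0.6667 = 6.0/0.6667 = 9.0 cmH2O·s/L.
C = Vt/(Pplat − PEEP) = 435.0 / (25.5 − 11) = 435.0/14.5 = 30.0 mL/cmH2O.
τ = R × C = 9.0 × 0.03 L/cmH2O = 0.27 s.
Fraction remaining at end-expiration = e^(−Te/τ) = e^(−0.36/0.27) = 0.2636 → 26.36%.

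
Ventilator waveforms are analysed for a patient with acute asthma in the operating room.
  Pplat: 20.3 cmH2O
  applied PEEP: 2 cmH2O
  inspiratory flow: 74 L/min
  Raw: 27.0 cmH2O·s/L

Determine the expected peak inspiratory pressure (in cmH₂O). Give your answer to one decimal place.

Flow: 74 L/min ÷ 60 = 1.2333 L/s.
PIP = Pplat + Raw × flow = 20.3 + 27.0 × 1.2333 = 20.3 + 33.299 = 53.599 cmH2O.

53.6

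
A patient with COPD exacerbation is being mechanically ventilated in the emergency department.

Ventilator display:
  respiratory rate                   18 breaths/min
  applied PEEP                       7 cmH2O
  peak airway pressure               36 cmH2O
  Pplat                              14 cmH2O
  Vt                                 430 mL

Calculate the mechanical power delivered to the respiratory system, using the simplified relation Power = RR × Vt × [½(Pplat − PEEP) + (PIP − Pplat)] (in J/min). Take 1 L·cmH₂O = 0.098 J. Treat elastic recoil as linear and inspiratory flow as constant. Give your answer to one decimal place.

19.3

Per-breath work = Vt × [½(Pplat−PEEP) + (PIP−Pplat)] = 0.430 × [0.5×7.0 + 22.0] = 0.430 × 25.5 = 10.965 L·cmH2O.
Power = 18 × 10.965 = 197.37 L·cmH2O/min.
× 0.098 J/(L·cmH2O) → 19.342 J/min.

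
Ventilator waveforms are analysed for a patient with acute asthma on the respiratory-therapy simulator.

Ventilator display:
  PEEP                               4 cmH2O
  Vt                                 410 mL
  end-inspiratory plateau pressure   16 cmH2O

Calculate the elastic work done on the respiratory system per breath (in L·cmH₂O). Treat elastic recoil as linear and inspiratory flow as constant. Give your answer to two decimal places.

2.46

Elastic work ≈ ½ × (Pplat − PEEP) × Vt = 0.5 × (16 − 4) × 0.410 L = 0.5 × 12.0 × 0.410 = 2.46 L·cmH2O.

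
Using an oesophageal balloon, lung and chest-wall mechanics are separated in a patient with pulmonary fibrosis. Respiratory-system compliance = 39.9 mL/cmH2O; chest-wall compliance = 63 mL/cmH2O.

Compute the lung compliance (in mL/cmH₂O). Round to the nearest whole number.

1/CL = 1/Crs − 1/Ccw.
1/CL = 1/39.9 − 1/63 = 0.00919.
CL = 108.81 mL/cmH2O.

109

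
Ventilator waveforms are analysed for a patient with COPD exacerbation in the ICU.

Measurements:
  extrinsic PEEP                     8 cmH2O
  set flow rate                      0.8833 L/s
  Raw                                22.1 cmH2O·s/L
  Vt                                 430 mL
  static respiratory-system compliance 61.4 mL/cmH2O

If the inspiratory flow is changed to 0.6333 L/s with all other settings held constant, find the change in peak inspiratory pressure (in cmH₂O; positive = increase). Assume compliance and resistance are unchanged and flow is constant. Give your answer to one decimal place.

-5.5

PIP = Vt/C + R·V̇ + PEEP (constant-flow equation of motion).
Only the resistive term changes: ΔPIP = R × ΔV̇ = 22.1 × (0.6333 − 0.8833) = 22.1 × -0.25 = -5.525 cmH2O.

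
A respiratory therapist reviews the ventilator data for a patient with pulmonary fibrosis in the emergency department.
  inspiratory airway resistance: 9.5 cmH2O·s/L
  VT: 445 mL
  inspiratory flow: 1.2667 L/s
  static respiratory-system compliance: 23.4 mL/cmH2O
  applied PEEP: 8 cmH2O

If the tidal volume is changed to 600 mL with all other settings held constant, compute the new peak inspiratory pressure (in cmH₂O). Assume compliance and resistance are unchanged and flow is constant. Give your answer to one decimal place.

PIP = Vt/C + R·V̇ + PEEP (constant-flow equation of motion).
Only the elastic term changes: ΔPIP = ΔVt / C = (600 − 445) / 23.4 = 6.624 cmH2O.
Original PIP = 445/23.4 + 9.5×1.2667 + 8 = 39.051 cmH2O; new PIP = 39.051 + (6.624) = 45.675 cmH2O.

45.7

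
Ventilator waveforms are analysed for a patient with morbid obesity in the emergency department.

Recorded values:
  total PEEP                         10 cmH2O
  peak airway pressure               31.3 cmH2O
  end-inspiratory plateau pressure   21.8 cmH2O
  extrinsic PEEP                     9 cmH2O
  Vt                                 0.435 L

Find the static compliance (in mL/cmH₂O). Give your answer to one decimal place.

End-expiratory occlusion gives total PEEP = 10 cmH2O (intrinsic PEEP = 10 − 9 = 1). Use total PEEP for the elastic gradient.
Cstat = Vt / (Pplat − PEEPtotal) = 435 / (21.8 − 10) = 435 / 11.8 = 36.864 mL/cmH2O.

36.9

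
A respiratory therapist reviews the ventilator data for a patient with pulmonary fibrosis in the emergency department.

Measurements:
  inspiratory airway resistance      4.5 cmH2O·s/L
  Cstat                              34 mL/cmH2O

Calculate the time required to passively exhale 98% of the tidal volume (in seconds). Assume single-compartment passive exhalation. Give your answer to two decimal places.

τ = R × C = 4.5 × 34 mL/cmH2O = 4.5 × 0.034 L/cmH2O = 0.153 s.
Exhaled fraction f = 1 − e^(−t/τ) → t = −τ·ln(1 − f) = −0.153·ln(0.02) = 0.5985 s.

0.60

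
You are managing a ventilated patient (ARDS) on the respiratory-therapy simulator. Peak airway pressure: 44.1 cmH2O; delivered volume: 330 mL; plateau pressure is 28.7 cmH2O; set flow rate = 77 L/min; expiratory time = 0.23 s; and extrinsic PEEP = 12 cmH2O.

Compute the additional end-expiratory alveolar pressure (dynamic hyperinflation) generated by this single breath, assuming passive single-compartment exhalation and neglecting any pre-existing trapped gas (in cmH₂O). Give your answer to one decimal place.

6.3

Flow: 77 L/min ÷ 60 = 1.2833 L/s.
R = (PIP − Pplat)/V̇ = (44.1 − 28.7) / 1.2833 = 15.4/1.2833 = 12.0 cmH2O·s/L.
C = Vt/(Pplat − PEEP) = 330.0 / (28.7 − 12) = 330.0/16.7 = 19.76 mL/cmH2O.
τ = R × C = 12.0 × 0.01976 L/cmH2O = 0.2371 s.
Fraction remaining = e^(−Te/τ) = e^(−0.23/0.2371) = 0.3791; trapped volume = 330.0 × 0.3791 = 125.1 mL.
Additional alveolar pressure from trapping ≈ V_trapped / C = 125.1 / 19.76 = 6.331 cmH2O.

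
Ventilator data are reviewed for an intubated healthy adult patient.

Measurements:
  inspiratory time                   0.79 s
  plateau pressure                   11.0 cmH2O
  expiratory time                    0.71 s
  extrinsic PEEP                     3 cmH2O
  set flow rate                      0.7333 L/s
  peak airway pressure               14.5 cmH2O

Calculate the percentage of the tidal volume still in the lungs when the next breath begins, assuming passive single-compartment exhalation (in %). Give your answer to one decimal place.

12.8

Vt = flow × Ti = 0.7333 L/s × 0.79 s × 1000 mL/L = 579.31 mL.
R = (PIP − Pplat)/V̇ = (14.5 − 11.0) / 0.7333 = 3.5/0.7333 = 4.773 cmH2O·s/L.
C = Vt/(Pplat − PEEP) = 579.31 / (11.0 − 3) = 579.31/8.0 = 72.414 mL/cmH2O.
τ = R × C = 4.773 × 0.07241 L/cmH2O = 0.3456 s.
Fraction remaining at end-expiration = e^(−Te/τ) = e^(−0.71/0.3456) = 0.1282 → 12.82%.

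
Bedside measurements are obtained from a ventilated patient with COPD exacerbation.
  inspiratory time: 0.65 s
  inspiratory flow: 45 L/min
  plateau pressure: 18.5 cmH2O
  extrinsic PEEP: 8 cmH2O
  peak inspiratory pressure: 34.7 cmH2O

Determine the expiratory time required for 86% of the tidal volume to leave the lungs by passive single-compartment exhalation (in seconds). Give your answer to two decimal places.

1.97

Flow: 45 L/min ÷ 60 = 0.75 L/s.
Vt = flow × Ti = 0.75 L/s × 0.65 s × 1000 mL/L = 487.5 mL.
R = (PIP − Pplat)/V̇ = (34.7 − 18.5) / 0.75 = 16.2/0.75 = 21.6 cmH2O·s/L.
C = Vt/(Pplat − PEEP) = 487.5 / (18.5 − 8) = 487.5/10.5 = 46.429 mL/cmH2O.
τ = R × C = 21.6 × 0.04643 L/cmH2O = 1.003 s.
t = −τ·ln(1 − 0.86) = −1.003·ln(0.14) = 1.972 s.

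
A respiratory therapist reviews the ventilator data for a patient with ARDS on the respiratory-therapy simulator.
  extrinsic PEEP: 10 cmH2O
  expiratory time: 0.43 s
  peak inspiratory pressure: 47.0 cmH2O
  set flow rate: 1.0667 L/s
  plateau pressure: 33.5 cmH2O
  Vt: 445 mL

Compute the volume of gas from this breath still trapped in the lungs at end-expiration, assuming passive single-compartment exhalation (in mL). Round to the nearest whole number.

R = (PIP − Pplat)/V̇ = (47.0 − 33.5) / 1.0667 = 13.5/1.0667 = 12.656 cmH2O·s/L.
C = Vt/(Pplat − PEEP) = 445.0 / (33.5 − 10) = 445.0/23.5 = 18.936 mL/cmH2O.
τ = R × C = 12.656 × 0.01894 L/cmH2O = 0.2397 s.
Fraction remaining = e^(−Te/τ) = e^(−0.43/0.2397) = 0.1663.
Trapped volume = 445.0 × 0.1663 = 74.004 mL.

74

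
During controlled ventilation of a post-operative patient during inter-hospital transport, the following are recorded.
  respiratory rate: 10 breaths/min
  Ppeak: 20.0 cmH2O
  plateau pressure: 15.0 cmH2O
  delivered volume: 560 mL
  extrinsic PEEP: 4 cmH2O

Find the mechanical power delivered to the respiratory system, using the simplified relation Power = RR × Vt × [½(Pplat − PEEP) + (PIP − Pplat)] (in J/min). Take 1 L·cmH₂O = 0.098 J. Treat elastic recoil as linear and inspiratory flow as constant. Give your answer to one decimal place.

Per-breath work = Vt × [½(Pplat−PEEP) + (PIP−Pplat)] = 0.560 × [0.5×11.0 + 5.0] = 0.560 × 10.5 = 5.88 L·cmH2O.
Power = 10 × 5.88 = 58.8 L·cmH2O/min.
× 0.098 J/(L·cmH2O) → 5.762 J/min.

5.8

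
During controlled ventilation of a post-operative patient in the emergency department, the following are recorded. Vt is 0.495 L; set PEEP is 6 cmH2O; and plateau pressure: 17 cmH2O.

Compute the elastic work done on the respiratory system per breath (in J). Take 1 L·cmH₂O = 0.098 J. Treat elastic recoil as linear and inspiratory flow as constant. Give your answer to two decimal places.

0.27

Elastic work ≈ ½ × (Pplat − PEEP) × Vt = 0.5 × (17 − 6) × 0.495 L = 0.5 × 11.0 × 0.495 = 2.723 L·cmH2O.
× 0.098 J/(L·cmH2O) → 0.2669 J.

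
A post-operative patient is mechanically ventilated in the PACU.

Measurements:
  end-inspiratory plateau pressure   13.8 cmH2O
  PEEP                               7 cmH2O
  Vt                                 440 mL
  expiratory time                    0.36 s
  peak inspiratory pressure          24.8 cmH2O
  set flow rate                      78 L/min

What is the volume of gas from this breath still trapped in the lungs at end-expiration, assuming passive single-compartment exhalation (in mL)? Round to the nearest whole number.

Flow: 78 L/min ÷ 60 = 1.3 L/s.
R = (PIP − Pplat)/V̇ = (24.8 − 13.8) / 1.3 = 11.0/1.3 = 8.462 cmH2O·s/L.
C = Vt/(Pplat − PEEP) = 440.0 / (13.8 − 7) = 440.0/6.8 = 64.706 mL/cmH2O.
τ = R × C = 8.462 × 0.06471 L/cmH2O = 0.5476 s.
Fraction remaining = e^(−Te/τ) = e^(−0.36/0.5476) = 0.5182.
Trapped volume = 440.0 × 0.5182 = 228.01 mL.

228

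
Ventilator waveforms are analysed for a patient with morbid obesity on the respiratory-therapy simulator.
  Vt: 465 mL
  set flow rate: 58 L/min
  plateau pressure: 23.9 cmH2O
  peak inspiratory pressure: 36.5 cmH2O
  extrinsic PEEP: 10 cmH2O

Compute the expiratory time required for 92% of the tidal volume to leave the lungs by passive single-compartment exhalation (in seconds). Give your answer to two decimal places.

1.10

Flow: 58 L/min ÷ 60 = 0.9667 L/s.
R = (PIP − Pplat)/V̇ = (36.5 − 23.9) / 0.9667 = 12.6/0.9667 = 13.034 cmH2O·s/L.
C = Vt/(Pplat − PEEP) = 465.0 / (23.9 − 10) = 465.0/13.9 = 33.453 mL/cmH2O.
τ = R × C = 13.034 × 0.03345 L/cmH2O = 0.436 s.
t = −τ·ln(1 − 0.92) = −0.436·ln(0.08) = 1.101 s.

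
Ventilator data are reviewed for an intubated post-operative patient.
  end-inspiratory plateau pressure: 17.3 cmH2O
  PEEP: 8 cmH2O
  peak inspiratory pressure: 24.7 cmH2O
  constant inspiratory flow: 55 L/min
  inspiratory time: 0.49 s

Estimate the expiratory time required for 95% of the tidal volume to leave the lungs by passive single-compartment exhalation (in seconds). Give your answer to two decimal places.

Flow: 55 L/min ÷ 60 = 0.9167 L/s.
Vt = flow × Ti = 0.9167 L/s × 0.49 s × 1000 mL/L = 449.18 mL.
R = (PIP − Pplat)/V̇ = (24.7 − 17.3) / 0.9167 = 7.4/0.9167 = 8.072 cmH2O·s/L.
C = Vt/(Pplat − PEEP) = 449.18 / (17.3 − 8) = 449.18/9.3 = 48.299 mL/cmH2O.
τ = R × C = 8.072 × 0.0483 L/cmH2O = 0.3899 s.
t = −τ·ln(1 − 0.95) = −0.3899·ln(0.05) = 1.168 s.

1.17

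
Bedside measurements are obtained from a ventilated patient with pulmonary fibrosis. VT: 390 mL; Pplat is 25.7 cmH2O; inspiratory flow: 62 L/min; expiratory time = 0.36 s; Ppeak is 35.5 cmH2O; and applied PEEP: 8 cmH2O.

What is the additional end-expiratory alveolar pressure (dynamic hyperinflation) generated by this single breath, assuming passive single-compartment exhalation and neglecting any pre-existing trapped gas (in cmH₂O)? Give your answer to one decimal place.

Flow: 62 L/min ÷ 60 = 1.0333 L/s.
R = (PIP − Pplat)/V̇ = (35.5 − 25.7) / 1.0333 = 9.8/1.0333 = 9.484 cmH2O·s/L.
C = Vt/(Pplat − PEEP) = 390.0 / (25.7 − 8) = 390.0/17.7 = 22.034 mL/cmH2O.
τ = R × C = 9.484 × 0.02203 L/cmH2O = 0.2089 s.
Fraction remaining = e^(−Te/τ) = e^(−0.36/0.2089) = 0.1785; trapped volume = 390.0 × 0.1785 = 69.615 mL.
Additional alveolar pressure from trapping ≈ V_trapped / C = 69.615 / 22.034 = 3.159 cmH2O.

3.2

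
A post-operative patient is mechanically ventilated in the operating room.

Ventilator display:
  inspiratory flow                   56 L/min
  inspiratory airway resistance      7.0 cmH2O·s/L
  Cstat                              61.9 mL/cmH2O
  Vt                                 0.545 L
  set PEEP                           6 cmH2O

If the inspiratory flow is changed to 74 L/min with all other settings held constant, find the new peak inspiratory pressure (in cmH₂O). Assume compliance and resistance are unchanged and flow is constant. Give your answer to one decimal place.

Flow: 56 L/min ÷ 60 = 0.9333 L/s.
New flow: 74 L/min ÷ 60 = 1.2333 L/s.
PIP = Vt/C + R·V̇ + PEEP (constant-flow equation of motion).
Only the resistive term changes: ΔPIP = R × ΔV̇ = 7.0 × (1.2333 − 0.9333) = 7.0 × 0.3 = 2.1 cmH2O.
Original PIP = 545/61.9 + 7.0×0.9333 + 6 = 21.338 cmH2O; new PIP = 21.338 + (2.1) = 23.438 cmH2O.

23.4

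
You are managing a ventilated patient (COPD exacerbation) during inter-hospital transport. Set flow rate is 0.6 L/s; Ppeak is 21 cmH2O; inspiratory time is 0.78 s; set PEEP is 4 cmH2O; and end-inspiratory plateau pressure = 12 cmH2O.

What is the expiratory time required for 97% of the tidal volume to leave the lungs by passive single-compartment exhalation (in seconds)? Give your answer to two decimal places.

3.08

Vt = flow × Ti = 0.6 L/s × 0.78 s × 1000 mL/L = 468.0 mL.
R = (PIP − Pplat)/V̇ = (21 − 12) / 0.6 = 9.0/0.6 = 15.0 cmH2O·s/L.
C = Vt/(Pplat − PEEP) = 468.0 / (12 − 4) = 468.0/8.0 = 58.5 mL/cmH2O.
τ = R × C = 15.0 × 0.0585 L/cmH2O = 0.8775 s.
t = −τ·ln(1 − 0.97) = −0.8775·ln(0.03) = 3.077 s.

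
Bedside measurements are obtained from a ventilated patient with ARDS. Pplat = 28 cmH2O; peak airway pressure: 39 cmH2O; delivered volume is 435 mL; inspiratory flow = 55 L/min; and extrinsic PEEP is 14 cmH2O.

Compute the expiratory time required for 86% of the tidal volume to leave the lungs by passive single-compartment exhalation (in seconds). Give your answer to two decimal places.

0.73

Flow: 55 L/min ÷ 60 = 0.9167 L/s.
R = (PIP − Pplat)/V̇ = (39 − 28) / 0.9167 = 11.0/0.9167 = 12.0 cmH2O·s/L.
C = Vt/(Pplat − PEEP) = 435.0 / (28 − 14) = 435.0/14.0 = 31.071 mL/cmH2O.
τ = R × C = 12.0 × 0.03107 L/cmH2O = 0.3728 s.
t = −τ·ln(1 − 0.86) = −0.3728·ln(0.14) = 0.733 s.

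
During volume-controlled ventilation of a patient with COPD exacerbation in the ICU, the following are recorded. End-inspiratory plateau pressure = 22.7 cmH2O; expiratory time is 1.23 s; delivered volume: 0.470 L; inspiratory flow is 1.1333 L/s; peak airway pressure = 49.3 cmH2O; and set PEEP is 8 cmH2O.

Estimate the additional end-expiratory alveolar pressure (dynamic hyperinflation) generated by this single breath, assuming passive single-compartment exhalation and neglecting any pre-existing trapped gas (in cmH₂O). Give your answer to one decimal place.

R = (PIP − Pplat)/V̇ = (49.3 − 22.7) / 1.1333 = 26.6/1.1333 = 23.471 cmH2O·s/L.
C = Vt/(Pplat − PEEP) = 470.0 / (22.7 − 8) = 470.0/14.7 = 31.973 mL/cmH2O.
τ = R × C = 23.471 × 0.03197 L/cmH2O = 0.7504 s.
Fraction remaining = e^(−Te/τ) = e^(−1.23/0.7504) = 0.1941; trapped volume = 470.0 × 0.1941 = 91.227 mL.
Additional alveolar pressure from trapping ≈ V_trapped / C = 91.227 / 31.973 = 2.853 cmH2O.

2.9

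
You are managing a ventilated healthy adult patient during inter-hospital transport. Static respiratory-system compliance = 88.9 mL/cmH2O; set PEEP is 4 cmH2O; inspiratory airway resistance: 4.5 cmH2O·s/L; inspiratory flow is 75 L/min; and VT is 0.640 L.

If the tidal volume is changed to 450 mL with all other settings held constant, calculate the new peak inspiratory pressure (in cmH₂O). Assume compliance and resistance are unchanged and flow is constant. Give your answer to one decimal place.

14.7

Flow: 75 L/min ÷ 60 = 1.25 L/s.
PIP = Vt/C + R·V̇ + PEEP (constant-flow equation of motion).
Only the elastic term changes: ΔPIP = ΔVt / C = (450 − 640) / 88.9 = -2.137 cmH2O.
Original PIP = 640/88.9 + 4.5×1.25 + 4 = 16.824 cmH2O; new PIP = 16.824 + (-2.137) = 14.687 cmH2O.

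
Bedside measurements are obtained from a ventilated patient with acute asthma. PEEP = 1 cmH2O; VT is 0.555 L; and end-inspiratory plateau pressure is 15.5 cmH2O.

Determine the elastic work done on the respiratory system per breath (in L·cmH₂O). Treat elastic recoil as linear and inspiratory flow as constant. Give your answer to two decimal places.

Elastic work ≈ ½ × (Pplat − PEEP) × Vt = 0.5 × (15.5 − 1) × 0.555 L = 0.5 × 14.5 × 0.555 = 4.024 L·cmH2O.

4.02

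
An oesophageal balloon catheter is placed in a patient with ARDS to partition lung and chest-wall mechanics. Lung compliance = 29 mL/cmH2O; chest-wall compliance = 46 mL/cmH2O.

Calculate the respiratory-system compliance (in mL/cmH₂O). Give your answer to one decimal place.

Lung and chest wall are elastances in series: 1/Crs = 1/CL + 1/Ccw.
1/Crs = 1/29 + 1/46 = 0.05622.
Crs = 17.787 mL/cmH2O.

17.8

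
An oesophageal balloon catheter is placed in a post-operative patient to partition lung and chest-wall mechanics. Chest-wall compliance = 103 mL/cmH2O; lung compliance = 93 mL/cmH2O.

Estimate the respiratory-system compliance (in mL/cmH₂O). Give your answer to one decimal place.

Lung and chest wall are elastances in series: 1/Crs = 1/CL + 1/Ccw.
1/Crs = 1/93 + 1/103 = 0.02046.
Crs = 48.876 mL/cmH2O.

48.9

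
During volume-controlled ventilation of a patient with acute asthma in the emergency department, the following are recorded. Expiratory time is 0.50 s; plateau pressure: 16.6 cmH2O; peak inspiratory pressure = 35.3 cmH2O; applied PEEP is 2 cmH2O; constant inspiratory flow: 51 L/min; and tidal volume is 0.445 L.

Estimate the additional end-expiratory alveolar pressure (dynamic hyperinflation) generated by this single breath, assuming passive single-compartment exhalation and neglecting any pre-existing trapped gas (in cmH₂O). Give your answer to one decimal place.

Flow: 51 L/min ÷ 60 = 0.85 L/s.
R = (PIP − Pplat)/V̇ = (35.3 − 16.6) / 0.85 = 18.7/0.85 = 22.0 cmH2O·s/L.
C = Vt/(Pplat − PEEP) = 445.0 / (16.6 − 2) = 445.0/14.6 = 30.479 mL/cmH2O.
τ = R × C = 22.0 × 0.03048 L/cmH2O = 0.6706 s.
Fraction remaining = e^(−Te/τ) = e^(−0.50/0.6706) = 0.4744; trapped volume = 445.0 × 0.4744 = 211.11 mL.
Additional alveolar pressure from trapping ≈ V_trapped / C = 211.11 / 30.479 = 6.926 cmH2O.

6.9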